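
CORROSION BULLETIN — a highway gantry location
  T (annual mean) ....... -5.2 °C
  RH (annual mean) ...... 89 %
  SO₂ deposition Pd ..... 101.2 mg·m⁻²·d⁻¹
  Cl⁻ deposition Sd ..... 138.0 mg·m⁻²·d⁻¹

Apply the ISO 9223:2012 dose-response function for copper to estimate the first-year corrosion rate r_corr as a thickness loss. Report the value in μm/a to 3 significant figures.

r_corr = 1.23 μm/a

copper: temperature factor f = +0.126·(-15.2) = -1.9152
  sulphur-dioxide contribution → 0.4947 μm/a
  chloride contribution → 0.7401 μm/a
  total first-year rate 1.235 μm/a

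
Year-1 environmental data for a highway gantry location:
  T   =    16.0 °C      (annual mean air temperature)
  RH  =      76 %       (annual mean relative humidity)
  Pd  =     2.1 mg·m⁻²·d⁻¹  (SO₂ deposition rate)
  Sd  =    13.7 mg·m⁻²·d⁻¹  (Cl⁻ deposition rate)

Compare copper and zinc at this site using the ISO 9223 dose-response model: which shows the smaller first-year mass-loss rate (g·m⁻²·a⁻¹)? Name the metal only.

copper: temperature factor f = -0.080·(6.0) = -0.4800
  Pd branch = 0.0053·Pd^0.26·e^(0.059·RH+f) = 0.3523 μm/a
  Sd branch = 0.01025·Sd^0.27·e^(0.036·RH+0.049·T) = 0.702 μm/a
  sum: 0.3523 + 0.702 → r_corr = 1.054 μm/a
  mass loss = 1.054 μm/a × 8.96 g/cm³ = 9.447 g·m⁻²·a⁻¹
zinc: T>10 °C ⇒ hinge -0.071·(16.0−10) = -0.4260
  SO₂ term: 0.0129·2.1^0.44·exp(0.046·76-0.4260) = 0.3852
  Sd branch = 0.0175·Sd^0.57·e^(0.008·RH+0.085·T) = 0.5568 μm/a
  r_corr = 0.3852 + 0.5568 = 0.9419 μm/a
  mass loss = 0.9419 μm/a × 7.14 g/cm³ = 6.725 g·m⁻²·a⁻¹
Ordering by g·m⁻²·a⁻¹: copper (9.45) > zinc (6.73)

zinc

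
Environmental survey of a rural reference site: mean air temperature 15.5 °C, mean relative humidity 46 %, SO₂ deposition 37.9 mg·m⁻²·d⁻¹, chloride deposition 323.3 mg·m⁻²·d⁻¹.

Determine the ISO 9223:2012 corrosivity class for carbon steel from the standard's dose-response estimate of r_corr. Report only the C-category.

carbon steel: temperature factor f = -0.054·(5.5) = -0.2970
  SO₂ term: 1.77·37.9^0.52·exp(0.02·46-0.2970) = 21.85
  Cl⁻ term: 0.102·323.3^0.62·exp(0.033·46+0.04·15.5) = 31.12
  sum: 21.85 + 31.12 → r_corr = 52.97 μm/a
ISO 9223 Table 2 (carbon steel): 50 < 53 ≤ 80 μm/a ⇒ C4

C4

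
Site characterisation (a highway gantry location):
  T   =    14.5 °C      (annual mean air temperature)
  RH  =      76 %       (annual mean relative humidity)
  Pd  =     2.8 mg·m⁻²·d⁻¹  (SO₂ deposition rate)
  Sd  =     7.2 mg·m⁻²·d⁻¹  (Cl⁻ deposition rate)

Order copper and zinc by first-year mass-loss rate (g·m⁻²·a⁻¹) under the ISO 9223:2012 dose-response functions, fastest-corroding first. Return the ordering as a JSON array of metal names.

copper: temperature factor f = -0.080·(4.5) = -0.3600
  SO₂ term: 0.0053·2.8^0.26·exp(0.059·76-0.3600) = 0.4281
  Cl⁻ term: 0.01025·7.2^0.27·exp(0.036·76+0.049·14.5) = 0.5483
  r_corr = 0.4281 + 0.5483 = 0.9764 μm/a
  mass loss = 0.9764 μm/a × 8.96 g/cm³ = 8.749 g·m⁻²·a⁻¹
zinc: f(T) = -0.071·(T−10) [T>10 °C] = -0.3195
  SO₂ term: 0.0129·2.8^0.44·exp(0.046·76-0.3195) = 0.4863
  Sd branch = 0.0175·Sd^0.57·e^(0.008·RH+0.085·T) = 0.3397 μm/a
  sum: 0.4863 + 0.3397 → r_corr = 0.8259 μm/a
  mass loss = 0.8259 μm/a × 7.14 g/cm³ = 5.897 g·m⁻²·a⁻¹
Ordering by g·m⁻²·a⁻¹: copper (8.75) > zinc (5.9)

["copper", "zinc"]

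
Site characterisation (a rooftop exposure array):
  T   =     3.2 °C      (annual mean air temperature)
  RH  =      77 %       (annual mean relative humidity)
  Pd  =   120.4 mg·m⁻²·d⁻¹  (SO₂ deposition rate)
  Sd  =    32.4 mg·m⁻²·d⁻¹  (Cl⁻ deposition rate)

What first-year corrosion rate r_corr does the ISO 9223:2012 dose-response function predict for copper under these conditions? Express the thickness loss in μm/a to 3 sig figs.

r_corr = 1.23 μm/a

copper: T≤10 °C ⇒ hinge +0.126·(3.2−10) = -0.8568
  sulphur-dioxide contribution → 0.7347 μm/a
  chloride contribution → 0.4904 μm/a
  ⇒ r_corr(copper) = 1.225 μm/a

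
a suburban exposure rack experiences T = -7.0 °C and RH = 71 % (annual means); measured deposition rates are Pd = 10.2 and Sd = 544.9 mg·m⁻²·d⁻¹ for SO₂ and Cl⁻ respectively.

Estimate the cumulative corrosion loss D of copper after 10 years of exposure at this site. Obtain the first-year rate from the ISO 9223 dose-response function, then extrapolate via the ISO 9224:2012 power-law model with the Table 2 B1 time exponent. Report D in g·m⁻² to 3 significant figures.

copper: T≤10 °C ⇒ hinge +0.126·(-7.0−10) = -2.1420
  sulphur-dioxide contribution → 0.07508 μm/a
  chloride contribution → 0.5136 μm/a
  ⇒ r_corr(copper) = 0.5887 μm/a
Long-term exponent b (ISO 9224 Table 2, B1) = 0.667
  D(10) = 0.5887 × 10^0.667 = 0.5887 × 4.645 = 2.734 μm
  Mass loss = 2.734 μm × 8.96 g/cm³ = 24.5 g·m⁻²

D(10) = 24.5 g·m⁻²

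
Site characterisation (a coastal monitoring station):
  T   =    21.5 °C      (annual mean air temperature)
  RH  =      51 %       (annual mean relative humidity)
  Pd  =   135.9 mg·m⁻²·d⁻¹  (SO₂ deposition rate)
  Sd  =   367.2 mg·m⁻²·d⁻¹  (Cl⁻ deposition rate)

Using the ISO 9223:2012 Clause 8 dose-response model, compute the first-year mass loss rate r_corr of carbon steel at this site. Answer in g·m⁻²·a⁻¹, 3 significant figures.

r_corr = 663 g·m⁻²·a⁻¹

carbon steel: temperature factor f = -0.054·(11.5) = -0.6210
  SO₂ term: 1.77·135.9^0.52·exp(0.02·51-0.6210) = 33.93
  Sd branch = 0.102·Sd^0.62·e^(0.033·RH+0.04·T) = 50.5 μm/a
  r_corr = 33.93 + 50.5 = 84.42 μm/a
Convert to mass loss: 84.42 μm/a × 7.85 g/cm³ = 662.7 g·m⁻²·a⁻¹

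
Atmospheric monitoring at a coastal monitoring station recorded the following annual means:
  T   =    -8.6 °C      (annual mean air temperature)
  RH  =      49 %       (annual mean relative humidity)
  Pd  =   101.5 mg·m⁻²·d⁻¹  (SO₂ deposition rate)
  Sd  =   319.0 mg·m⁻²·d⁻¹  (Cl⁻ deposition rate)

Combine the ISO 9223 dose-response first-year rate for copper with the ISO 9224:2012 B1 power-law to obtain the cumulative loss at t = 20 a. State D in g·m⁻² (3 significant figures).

copper: temperature factor f = +0.126·(-18.6) = -2.3436
  Pd branch = 0.0053·Pd^0.26·e^(0.059·RH+f) = 0.03046 μm/a
  Cl⁻ term: 0.01025·319.0^0.27·exp(0.036·49+0.049·-8.6) = 0.1861
  r_corr = 0.03046 + 0.1861 = 0.2166 μm/a
ISO 9224: D(t) = r_corr · t^b with b = 0.667 (copper, B1)
  D(20) = 0.2166 × 20^0.667 = 0.2166 × 7.375 = 1.597 μm
  Mass loss = 1.597 μm × 8.96 g/cm³ = 14.31 g·m⁻²

D(20) = 14.3 g·m⁻²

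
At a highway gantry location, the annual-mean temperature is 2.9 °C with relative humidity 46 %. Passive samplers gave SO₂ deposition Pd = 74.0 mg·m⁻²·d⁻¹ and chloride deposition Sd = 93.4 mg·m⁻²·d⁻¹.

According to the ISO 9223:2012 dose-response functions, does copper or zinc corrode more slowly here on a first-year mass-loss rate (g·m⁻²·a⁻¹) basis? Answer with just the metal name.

copper: T≤10 °C ⇒ hinge +0.126·(2.9−10) = -0.8946
  Pd branch = 0.0053·Pd^0.26·e^(0.059·RH+f) = 0.1001 μm/a
  Cl⁻ term: 0.01025·93.4^0.27·exp(0.036·46+0.049·2.9) = 0.2107
  sum: 0.1001 + 0.2107 → r_corr = 0.3108 μm/a
  mass loss = 0.3108 μm/a × 8.96 g/cm³ = 2.785 g·m⁻²·a⁻¹
zinc: temperature factor f = +0.038·(-7.1) = -0.2698
  Pd branch = 0.0129·Pd^0.44·e^(0.046·RH+f) = 0.5431 μm/a
  Cl⁻ term: 0.0175·93.4^0.57·exp(0.008·46+0.085·2.9) = 0.4295
  r_corr = 0.5431 + 0.4295 = 0.9726 μm/a
  mass loss = 0.9726 μm/a × 7.14 g/cm³ = 6.944 g·m⁻²·a⁻¹
Ordering by g·m⁻²·a⁻¹: zinc (6.94) > copper (2.78)

copper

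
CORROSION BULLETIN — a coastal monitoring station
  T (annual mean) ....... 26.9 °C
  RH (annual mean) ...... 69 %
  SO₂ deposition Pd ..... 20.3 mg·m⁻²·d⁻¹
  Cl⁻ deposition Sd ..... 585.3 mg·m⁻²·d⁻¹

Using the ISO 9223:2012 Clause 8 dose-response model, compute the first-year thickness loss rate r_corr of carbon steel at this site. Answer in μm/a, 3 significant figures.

r_corr = 165 μm/a

carbon steel: temperature factor f = -0.054·(16.9) = -0.9126
  SO₂ term: 1.77·20.3^0.52·exp(0.02·69-0.9126) = 13.52
  Sd branch = 0.102·Sd^0.62·e^(0.033·RH+0.04·T) = 151.6 μm/a
  r_corr = 13.52 + 151.6 = 165.1 μm/a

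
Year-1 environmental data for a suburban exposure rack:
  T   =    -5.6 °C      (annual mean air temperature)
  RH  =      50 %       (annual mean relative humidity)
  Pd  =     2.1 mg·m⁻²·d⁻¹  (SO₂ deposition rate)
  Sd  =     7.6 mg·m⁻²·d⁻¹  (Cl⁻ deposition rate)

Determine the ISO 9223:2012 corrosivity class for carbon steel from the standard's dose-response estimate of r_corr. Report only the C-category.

carbon steel: T≤10 °C ⇒ hinge +0.150·(-5.6−10) = -2.3400
  SO₂ term: 1.77·2.1^0.52·exp(0.02·50-2.3400) = 0.6817
  Cl⁻ term: 0.102·7.6^0.62·exp(0.033·50+0.04·-5.6) = 1.493
  r_corr = 0.6817 + 1.493 = 2.174 μm/a
Category bounds: 1.3…25 μm/a bracket r_corr ⇒ C2

C2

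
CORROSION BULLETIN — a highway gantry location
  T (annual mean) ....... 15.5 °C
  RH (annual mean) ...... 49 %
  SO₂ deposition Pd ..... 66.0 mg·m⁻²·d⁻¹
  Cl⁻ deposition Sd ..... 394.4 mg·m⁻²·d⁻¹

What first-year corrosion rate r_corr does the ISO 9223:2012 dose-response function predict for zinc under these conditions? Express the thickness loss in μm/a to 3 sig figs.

r_corr = 3.44 μm/a

zinc: T>10 °C ⇒ hinge -0.071·(15.5−10) = -0.3905
  sulphur-dioxide contribution → 0.5254 μm/a
  chloride contribution → 2.918 μm/a
  total first-year rate 3.444 μm/a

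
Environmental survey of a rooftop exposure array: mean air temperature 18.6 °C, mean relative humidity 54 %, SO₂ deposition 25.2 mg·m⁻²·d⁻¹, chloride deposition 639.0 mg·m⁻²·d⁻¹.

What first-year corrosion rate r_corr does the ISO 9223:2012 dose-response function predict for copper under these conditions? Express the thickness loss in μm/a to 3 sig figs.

copper: temperature factor f = -0.080·(8.6) = -0.6880
  Pd branch = 0.0053·Pd^0.26·e^(0.059·RH+f) = 0.1491 μm/a
  Cl⁻ term: 0.01025·639.0^0.27·exp(0.036·54+0.049·18.6) = 1.019
  sum: 0.1491 + 1.019 → r_corr = 1.168 μm/a

r_corr = 1.17 μm/a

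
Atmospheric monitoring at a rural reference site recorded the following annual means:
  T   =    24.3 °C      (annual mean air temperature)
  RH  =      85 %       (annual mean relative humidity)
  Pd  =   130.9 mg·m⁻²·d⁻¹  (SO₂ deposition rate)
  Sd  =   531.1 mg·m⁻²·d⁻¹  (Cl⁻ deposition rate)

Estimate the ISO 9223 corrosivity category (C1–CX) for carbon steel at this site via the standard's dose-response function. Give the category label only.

carbon steel: f(T) = -0.054·(T−10) [T>10 °C] = -0.7722
  SO₂ term: 1.77·130.9^0.52·exp(0.02·85-0.7722) = 56.46
  Sd branch = 0.102·Sd^0.62·e^(0.033·RH+0.04·T) = 218 μm/a
  r_corr = 56.46 + 218 = 274.5 μm/a
274 μm/a falls in (200, 700] for carbon steel → category CX

CX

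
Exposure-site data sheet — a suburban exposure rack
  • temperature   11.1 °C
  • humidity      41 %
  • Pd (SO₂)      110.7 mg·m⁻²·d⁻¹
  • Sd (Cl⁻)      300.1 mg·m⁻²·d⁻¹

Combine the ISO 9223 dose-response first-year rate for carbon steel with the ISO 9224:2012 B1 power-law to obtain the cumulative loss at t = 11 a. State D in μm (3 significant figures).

D(11) = 227 μm

carbon steel: f(T) = -0.054·(T−10) [T>10 °C] = -0.0594
  sulphur-dioxide contribution → 43.78 μm/a
  chloride contribution → 21.13 μm/a
  total first-year rate 64.91 μm/a
Long-term exponent b (ISO 9224 Table 2, B1) = 0.523
  D(11) = 64.91 × 11^0.523 = 64.91 × 3.505 = 227.5 μm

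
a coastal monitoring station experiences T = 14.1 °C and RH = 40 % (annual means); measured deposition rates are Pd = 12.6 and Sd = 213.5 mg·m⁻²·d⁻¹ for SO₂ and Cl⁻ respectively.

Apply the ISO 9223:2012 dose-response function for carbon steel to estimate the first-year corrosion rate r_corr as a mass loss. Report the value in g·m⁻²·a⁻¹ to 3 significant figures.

carbon steel: T>10 °C ⇒ hinge -0.054·(14.1−10) = -0.2214
  SO₂ term: 1.77·12.6^0.52·exp(0.02·40-0.2214) = 11.79
  Cl⁻ term: 0.102·213.5^0.62·exp(0.033·40+0.04·14.1) = 18.67
  r_corr = 11.79 + 18.67 = 30.45 μm/a
Convert to mass loss: 30.45 μm/a × 7.85 g/cm³ = 239.1 g·m⁻²·a⁻¹

r_corr = 239 g·m⁻²·a⁻¹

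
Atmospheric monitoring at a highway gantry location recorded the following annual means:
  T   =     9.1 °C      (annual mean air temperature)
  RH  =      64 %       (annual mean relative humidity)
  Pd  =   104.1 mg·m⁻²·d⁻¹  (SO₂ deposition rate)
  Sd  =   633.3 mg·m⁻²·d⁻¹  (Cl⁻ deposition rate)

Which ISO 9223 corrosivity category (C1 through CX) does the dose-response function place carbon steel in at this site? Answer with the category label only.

carbon steel: temperature factor f = +0.150·(-0.9) = -0.1350
  Pd branch = 1.77·Pd^0.52·e^(0.02·RH+f) = 62.28 μm/a
  Sd branch = 0.102·Sd^0.62·e^(0.033·RH+0.04·T) = 66.21 μm/a
  r_corr = 62.28 + 66.21 = 128.5 μm/a
128 μm/a falls in (80, 200] for carbon steel → category C5

C5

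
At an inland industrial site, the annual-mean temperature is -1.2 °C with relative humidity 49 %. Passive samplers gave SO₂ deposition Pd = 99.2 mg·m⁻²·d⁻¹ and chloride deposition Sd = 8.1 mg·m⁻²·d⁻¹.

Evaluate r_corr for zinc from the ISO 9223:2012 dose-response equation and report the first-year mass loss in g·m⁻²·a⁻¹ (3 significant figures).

zinc: f(T) = +0.038·(T−10) [T≤10 °C] = -0.4256
  sulphur-dioxide contribution → 0.6069 μm/a
  chloride contribution → 0.07706 μm/a
  total first-year rate 0.684 μm/a
Convert to mass loss: 0.684 μm/a × 7.14 g/cm³ = 4.883 g·m⁻²·a⁻¹

r_corr = 4.88 g·m⁻²·a⁻¹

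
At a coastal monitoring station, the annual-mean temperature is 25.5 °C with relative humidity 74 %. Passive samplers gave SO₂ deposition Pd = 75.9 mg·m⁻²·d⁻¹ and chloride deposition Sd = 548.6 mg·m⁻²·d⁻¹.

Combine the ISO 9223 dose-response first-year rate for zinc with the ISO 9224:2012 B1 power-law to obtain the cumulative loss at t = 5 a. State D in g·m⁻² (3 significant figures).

zinc: T>10 °C ⇒ hinge -0.071·(25.5−10) = -1.1005
  SO₂ term: 0.0129·75.9^0.44·exp(0.046·74-1.1005) = 0.8675
  Cl⁻ term: 0.0175·548.6^0.57·exp(0.008·74+0.085·25.5) = 10.07
  sum: 0.8675 + 10.07 → r_corr = 10.93 μm/a
Long-term exponent b (ISO 9224 Table 2, B1) = 0.813
  D(5) = 10.93 × 5^0.813 = 10.93 × 3.701 = 40.46 μm
  Mass loss = 40.46 μm × 7.14 g/cm³ = 288.9 g·m⁻²

D(5) = 289 g·m⁻²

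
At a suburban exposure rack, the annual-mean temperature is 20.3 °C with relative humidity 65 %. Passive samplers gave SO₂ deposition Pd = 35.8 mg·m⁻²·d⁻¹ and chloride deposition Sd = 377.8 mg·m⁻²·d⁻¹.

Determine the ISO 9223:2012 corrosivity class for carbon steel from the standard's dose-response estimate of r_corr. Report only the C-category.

carbon steel: T>10 °C ⇒ hinge -0.054·(20.3−10) = -0.5562
  SO₂ term: 1.77·35.8^0.52·exp(0.02·65-0.5562) = 23.93
  Sd branch = 0.102·Sd^0.62·e^(0.033·RH+0.04·T) = 77.75 μm/a
  r_corr = 23.93 + 77.75 = 101.7 μm/a
ISO 9223 Table 2 (carbon steel): 80 < 102 ≤ 200 μm/a ⇒ C5

C5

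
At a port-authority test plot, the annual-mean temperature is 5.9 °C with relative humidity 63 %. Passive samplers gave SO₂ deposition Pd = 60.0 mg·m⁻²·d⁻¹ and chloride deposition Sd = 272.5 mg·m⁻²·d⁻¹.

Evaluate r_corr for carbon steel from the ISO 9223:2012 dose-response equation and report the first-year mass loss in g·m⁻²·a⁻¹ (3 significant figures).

carbon steel: f(T) = +0.150·(T−10) [T≤10 °C] = -0.6150
  Pd branch = 1.77·Pd^0.52·e^(0.02·RH+f) = 28.36 μm/a
  Sd branch = 0.102·Sd^0.62·e^(0.033·RH+0.04·T) = 33.41 μm/a
  r_corr = 28.36 + 33.41 = 61.77 μm/a
Convert to mass loss: 61.77 μm/a × 7.85 g/cm³ = 484.9 g·m⁻²·a⁻¹

r_corr = 485 g·m⁻²·a⁻¹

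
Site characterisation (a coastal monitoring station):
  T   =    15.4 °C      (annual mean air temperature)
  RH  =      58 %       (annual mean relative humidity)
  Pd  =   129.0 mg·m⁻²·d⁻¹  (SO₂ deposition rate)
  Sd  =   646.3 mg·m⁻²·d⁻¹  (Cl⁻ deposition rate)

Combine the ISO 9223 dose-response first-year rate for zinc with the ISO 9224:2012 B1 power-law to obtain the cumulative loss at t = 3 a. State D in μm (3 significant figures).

zinc: f(T) = -0.071·(T−10) [T>10 °C] = -0.3834
  SO₂ term: 0.0129·129.0^0.44·exp(0.046·58-0.3834) = 1.075
  Sd branch = 0.0175·Sd^0.57·e^(0.008·RH+0.085·T) = 4.121 μm/a
  r_corr = 1.075 + 4.121 = 5.196 μm/a
Long-term exponent b (ISO 9224 Table 2, B1) = 0.813
  D(3) = 5.196 × 3^0.813 = 5.196 × 2.443 = 12.69 μm

D(3) = 12.7 μm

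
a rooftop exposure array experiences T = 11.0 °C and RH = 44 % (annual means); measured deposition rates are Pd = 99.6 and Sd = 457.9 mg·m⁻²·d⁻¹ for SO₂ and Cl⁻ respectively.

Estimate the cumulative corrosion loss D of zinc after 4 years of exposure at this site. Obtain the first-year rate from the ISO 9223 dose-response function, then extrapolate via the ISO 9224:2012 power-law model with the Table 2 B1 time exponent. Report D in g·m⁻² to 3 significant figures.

zinc: T>10 °C ⇒ hinge -0.071·(11.0−10) = -0.0710
  SO₂ term: 0.0129·99.6^0.44·exp(0.046·44-0.0710) = 0.6887
  Cl⁻ term: 0.0175·457.9^0.57·exp(0.008·44+0.085·11.0) = 2.083
  sum: 0.6887 + 2.083 → r_corr = 2.771 μm/a
Power-law: D(4) = r_corr · 4^0.813
  D(4) = 2.771 × 4^0.813 = 2.771 × 3.087 = 8.554 μm
  Mass loss = 8.554 μm × 7.14 g/cm³ = 61.07 g·m⁻²

D(4) = 61.1 g·m⁻²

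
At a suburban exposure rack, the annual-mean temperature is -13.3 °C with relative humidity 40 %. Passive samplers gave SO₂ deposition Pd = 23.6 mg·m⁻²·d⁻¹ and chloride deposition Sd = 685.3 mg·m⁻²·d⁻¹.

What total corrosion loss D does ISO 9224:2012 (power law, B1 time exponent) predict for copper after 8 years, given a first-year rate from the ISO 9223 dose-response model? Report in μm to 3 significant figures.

copper: T≤10 °C ⇒ hinge +0.126·(-13.3−10) = -2.9358
  SO₂ term: 0.0053·23.6^0.26·exp(0.059·40-2.9358) = 0.006779
  Cl⁻ term: 0.01025·685.3^0.27·exp(0.036·40+0.049·-13.3) = 0.1315
  r_corr = 0.006779 + 0.1315 = 0.1382 μm/a
ISO 9224: D(t) = r_corr · t^b with b = 0.667 (copper, B1)
  D(8) = 0.1382 × 8^0.667 = 0.1382 × 4.003 = 0.5533 μm

D(8) = 0.553 μm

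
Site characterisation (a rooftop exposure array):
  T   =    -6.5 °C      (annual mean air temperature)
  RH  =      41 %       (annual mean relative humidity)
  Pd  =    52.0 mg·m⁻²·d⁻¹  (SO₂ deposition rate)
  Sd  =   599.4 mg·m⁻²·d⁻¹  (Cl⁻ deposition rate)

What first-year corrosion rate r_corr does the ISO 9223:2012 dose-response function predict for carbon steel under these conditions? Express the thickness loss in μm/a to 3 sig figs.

r_corr = 18.7 μm/a

carbon steel: T≤10 °C ⇒ hinge +0.150·(-6.5−10) = -2.4750
  Pd branch = 1.77·Pd^0.52·e^(0.02·RH+f) = 2.64 μm/a
  Sd branch = 0.102·Sd^0.62·e^(0.033·RH+0.04·T) = 16.05 μm/a
  r_corr = 2.64 + 16.05 = 18.69 μm/a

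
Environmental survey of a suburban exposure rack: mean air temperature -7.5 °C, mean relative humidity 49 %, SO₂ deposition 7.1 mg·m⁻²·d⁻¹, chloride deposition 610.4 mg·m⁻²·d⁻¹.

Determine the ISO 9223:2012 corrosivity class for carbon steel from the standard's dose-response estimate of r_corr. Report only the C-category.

C2

carbon steel: f(T) = +0.150·(T−10) [T≤10 °C] = -2.6250
  SO₂ term: 1.77·7.1^0.52·exp(0.02·49-2.6250) = 0.9467
  Sd branch = 0.102·Sd^0.62·e^(0.033·RH+0.04·T) = 20.31 μm/a
  r_corr = 0.9467 + 20.31 = 21.25 μm/a
ISO 9223 Table 2 (carbon steel): 1.3 < 21.3 ≤ 25 μm/a ⇒ C2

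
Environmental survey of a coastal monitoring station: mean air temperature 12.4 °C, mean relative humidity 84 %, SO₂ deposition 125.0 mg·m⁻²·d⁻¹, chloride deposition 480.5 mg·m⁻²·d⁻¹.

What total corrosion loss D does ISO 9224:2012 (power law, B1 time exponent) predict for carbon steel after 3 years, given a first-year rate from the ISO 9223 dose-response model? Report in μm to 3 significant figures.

carbon steel: T>10 °C ⇒ hinge -0.054·(12.4−10) = -0.1296
  Pd branch = 1.77·Pd^0.52·e^(0.02·RH+f) = 102.7 μm/a
  Sd branch = 0.102·Sd^0.62·e^(0.033·RH+0.04·T) = 123.2 μm/a
  r_corr = 102.7 + 123.2 = 225.9 μm/a
ISO 9224: D(t) = r_corr · t^b with b = 0.523 (carbon steel, B1)
  D(3) = 225.9 × 3^0.523 = 225.9 × 1.776 = 401.3 μm

D(3) = 401 μm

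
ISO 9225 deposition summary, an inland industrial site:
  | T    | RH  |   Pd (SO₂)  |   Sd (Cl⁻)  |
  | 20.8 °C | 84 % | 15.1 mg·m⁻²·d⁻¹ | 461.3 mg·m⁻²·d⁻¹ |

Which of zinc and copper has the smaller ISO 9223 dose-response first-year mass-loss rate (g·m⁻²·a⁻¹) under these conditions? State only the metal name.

zinc: f(T) = -0.071·(T−10) [T>10 °C] = -0.7668
  SO₂ term: 0.0129·15.1^0.44·exp(0.046·84-0.7668) = 0.9428
  Cl⁻ term: 0.0175·461.3^0.57·exp(0.008·84+0.085·20.8) = 6.625
  sum: 0.9428 + 6.625 → r_corr = 7.568 μm/a
  mass loss = 7.568 μm/a × 7.14 g/cm³ = 54.03 g·m⁻²·a⁻¹
copper: temperature factor f = -0.080·(10.8) = -0.8640
  SO₂ term: 0.0053·15.1^0.26·exp(0.059·84-0.8640) = 0.6426
  Cl⁻ term: 0.01025·461.3^0.27·exp(0.036·84+0.049·20.8) = 3.062
  r_corr = 0.6426 + 3.062 = 3.704 μm/a
  mass loss = 3.704 μm/a × 8.96 g/cm³ = 33.19 g·m⁻²·a⁻¹
Ordering by g·m⁻²·a⁻¹: zinc (54) > copper (33.2)

copper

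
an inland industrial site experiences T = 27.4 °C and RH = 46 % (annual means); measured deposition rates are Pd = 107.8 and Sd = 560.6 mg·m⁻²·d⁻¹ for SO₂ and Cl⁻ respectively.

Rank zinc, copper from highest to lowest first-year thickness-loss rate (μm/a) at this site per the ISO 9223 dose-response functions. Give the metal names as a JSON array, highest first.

["zinc", "copper"]

zinc: T>10 °C ⇒ hinge -0.071·(27.4−10) = -1.2354
  SO₂ term: 0.0129·107.8^0.44·exp(0.046·46-1.2354) = 0.244
  Sd branch = 0.0175·Sd^0.57·e^(0.008·RH+0.085·T) = 9.573 μm/a
  sum: 0.244 + 9.573 → r_corr = 9.817 μm/a
copper: temperature factor f = -0.080·(17.4) = -1.3920
  SO₂ term: 0.0053·107.8^0.26·exp(0.059·46-1.3920) = 0.06713
  Sd branch = 0.01025·Sd^0.27·e^(0.036·RH+0.049·T) = 1.135 μm/a
  r_corr = 0.06713 + 1.135 = 1.202 μm/a
Ordering by μm/a: zinc (9.82) > copper (1.2)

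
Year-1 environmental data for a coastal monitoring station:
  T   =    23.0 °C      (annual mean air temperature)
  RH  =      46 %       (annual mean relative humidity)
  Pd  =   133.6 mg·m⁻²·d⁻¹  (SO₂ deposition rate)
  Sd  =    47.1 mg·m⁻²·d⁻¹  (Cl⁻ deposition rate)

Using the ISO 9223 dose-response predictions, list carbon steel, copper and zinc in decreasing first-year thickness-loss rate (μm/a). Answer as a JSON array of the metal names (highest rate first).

["carbon steel", "zinc", "copper"]

carbon steel: temperature factor f = -0.054·(13.0) = -0.7020
  sulphur-dioxide contribution → 28.06 μm/a
  chloride contribution → 12.73 μm/a
  ⇒ r_corr(carbon steel) = 40.78 μm/a
copper: T>10 °C ⇒ hinge -0.080·(23.0−10) = -1.0400
  sulphur-dioxide contribution → 0.1009 μm/a
  chloride contribution → 0.4689 μm/a
  total first-year rate 0.5698 μm/a
zinc: f(T) = -0.071·(T−10) [T>10 °C] = -0.9230
  sulphur-dioxide contribution → 0.3665 μm/a
  chloride contribution → 1.605 μm/a
  ⇒ r_corr(zinc) = 1.972 μm/a
Ordering by μm/a: carbon steel (40.8) > zinc (1.97) > copper (0.57)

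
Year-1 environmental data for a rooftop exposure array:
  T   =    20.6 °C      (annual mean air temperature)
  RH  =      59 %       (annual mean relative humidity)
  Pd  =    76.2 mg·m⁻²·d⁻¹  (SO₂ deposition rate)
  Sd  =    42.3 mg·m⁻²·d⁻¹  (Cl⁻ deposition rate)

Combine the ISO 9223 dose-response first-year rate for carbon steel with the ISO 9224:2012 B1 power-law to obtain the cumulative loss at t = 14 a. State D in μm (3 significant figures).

D(14) = 189 μm

carbon steel: T>10 °C ⇒ hinge -0.054·(20.6−10) = -0.5724
  SO₂ term: 1.77·76.2^0.52·exp(0.02·59-0.5724) = 30.94
  Sd branch = 0.102·Sd^0.62·e^(0.033·RH+0.04·T) = 16.61 μm/a
  sum: 30.94 + 16.61 → r_corr = 47.55 μm/a
ISO 9224: D(t) = r_corr · t^b with b = 0.523 (carbon steel, B1)
  D(14) = 47.55 × 14^0.523 = 47.55 × 3.976 = 189 μm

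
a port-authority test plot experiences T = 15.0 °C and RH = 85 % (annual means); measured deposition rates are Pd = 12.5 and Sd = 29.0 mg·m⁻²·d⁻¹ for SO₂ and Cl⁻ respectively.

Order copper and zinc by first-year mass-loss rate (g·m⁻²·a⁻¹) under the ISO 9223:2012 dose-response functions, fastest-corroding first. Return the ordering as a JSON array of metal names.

copper: f(T) = -0.080·(T−10) [T>10 °C] = -0.4000
  Pd branch = 0.0053·Pd^0.26·e^(0.059·RH+f) = 1.032 μm/a
  Sd branch = 0.01025·Sd^0.27·e^(0.036·RH+0.049·T) = 1.132 μm/a
  sum: 1.032 + 1.132 → r_corr = 2.164 μm/a
  mass loss = 2.164 μm/a × 8.96 g/cm³ = 19.39 g·m⁻²·a⁻¹
zinc: T>10 °C ⇒ hinge -0.071·(15.0−10) = -0.3550
  Pd branch = 0.0129·Pd^0.44·e^(0.046·RH+f) = 1.371 μm/a
  Cl⁻ term: 0.0175·29.0^0.57·exp(0.008·85+0.085·15.0) = 0.8427
  sum: 1.371 + 0.8427 → r_corr = 2.214 μm/a
  mass loss = 2.214 μm/a × 7.14 g/cm³ = 15.81 g·m⁻²·a⁻¹
Ordering by g·m⁻²·a⁻¹: copper (19.4) > zinc (15.8)

["copper", "zinc"]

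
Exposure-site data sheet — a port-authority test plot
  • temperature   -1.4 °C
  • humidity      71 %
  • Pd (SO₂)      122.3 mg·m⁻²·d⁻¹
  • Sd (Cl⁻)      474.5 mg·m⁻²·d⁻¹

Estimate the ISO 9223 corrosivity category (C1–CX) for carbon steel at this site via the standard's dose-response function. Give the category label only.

carbon steel: temperature factor f = +0.150·(-11.4) = -1.7100
  SO₂ term: 1.77·122.3^0.52·exp(0.02·71-1.7100) = 16.12
  Sd branch = 0.102·Sd^0.62·e^(0.033·RH+0.04·T) = 45.82 μm/a
  sum: 16.12 + 45.82 → r_corr = 61.95 μm/a
ISO 9223 Table 2 (carbon steel): 50 < 61.9 ≤ 80 μm/a ⇒ C4

C4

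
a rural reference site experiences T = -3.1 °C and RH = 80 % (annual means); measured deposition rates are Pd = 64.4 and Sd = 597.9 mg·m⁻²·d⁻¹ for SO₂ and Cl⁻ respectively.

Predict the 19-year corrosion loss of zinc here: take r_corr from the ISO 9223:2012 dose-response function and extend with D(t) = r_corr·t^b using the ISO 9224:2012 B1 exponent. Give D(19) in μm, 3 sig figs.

zinc: f(T) = +0.038·(T−10) [T≤10 °C] = -0.4978
  sulphur-dioxide contribution → 1.943 μm/a
  chloride contribution → 0.9755 μm/a
  ⇒ r_corr(zinc) = 2.919 μm/a
Power-law: D(19) = r_corr · 19^0.813
  D(19) = 2.919 × 19^0.813 = 2.919 × 10.96 = 31.98 μm

D(19) = 32.0 μm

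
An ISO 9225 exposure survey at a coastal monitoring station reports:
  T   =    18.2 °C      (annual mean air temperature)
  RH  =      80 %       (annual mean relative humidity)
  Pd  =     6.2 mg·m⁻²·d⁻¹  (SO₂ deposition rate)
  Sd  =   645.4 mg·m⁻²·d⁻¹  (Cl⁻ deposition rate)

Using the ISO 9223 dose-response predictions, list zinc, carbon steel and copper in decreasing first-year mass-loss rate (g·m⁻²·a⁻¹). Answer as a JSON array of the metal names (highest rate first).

zinc: f(T) = -0.071·(T−10) [T>10 °C] = -0.5822
  sulphur-dioxide contribution → 0.6377 μm/a
  chloride contribution → 6.229 μm/a
  total first-year rate 6.867 μm/a
  mass loss = 6.867 μm/a × 7.14 g/cm³ = 49.03 g·m⁻²·a⁻¹
carbon steel: T>10 °C ⇒ hinge -0.054·(18.2−10) = -0.4428
  sulphur-dioxide contribution → 14.54 μm/a
  chloride contribution → 163.5 μm/a
  ⇒ r_corr(carbon steel) = 178 μm/a
  mass loss = 178 μm/a × 7.85 g/cm³ = 1397 g·m⁻²·a⁻¹
copper: T>10 °C ⇒ hinge -0.080·(18.2−10) = -0.6560
  sulphur-dioxide contribution → 0.4958 μm/a
  chloride contribution → 2.555 μm/a
  total first-year rate 3.051 μm/a
  mass loss = 3.051 μm/a × 8.96 g/cm³ = 27.34 g·m⁻²·a⁻¹
Ordering by g·m⁻²·a⁻¹: carbon steel (1400) > zinc (49) > copper (27.3)

["carbon steel", "zinc", "copper"]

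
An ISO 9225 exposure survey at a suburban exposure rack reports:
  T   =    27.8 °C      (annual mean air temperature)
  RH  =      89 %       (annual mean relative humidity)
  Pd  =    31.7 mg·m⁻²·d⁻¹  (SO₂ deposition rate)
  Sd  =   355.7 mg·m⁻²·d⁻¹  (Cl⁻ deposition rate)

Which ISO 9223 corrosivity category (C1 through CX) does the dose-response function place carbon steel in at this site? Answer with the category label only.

carbon steel: temperature factor f = -0.054·(17.8) = -0.9612
  Pd branch = 1.77·Pd^0.52·e^(0.02·RH+f) = 24.22 μm/a
  Cl⁻ term: 0.102·355.7^0.62·exp(0.033·89+0.04·27.8) = 223.2
  r_corr = 24.22 + 223.2 = 247.4 μm/a
ISO 9223 Table 2 (carbon steel): 200 < 247 ≤ 700 μm/a ⇒ CX

CX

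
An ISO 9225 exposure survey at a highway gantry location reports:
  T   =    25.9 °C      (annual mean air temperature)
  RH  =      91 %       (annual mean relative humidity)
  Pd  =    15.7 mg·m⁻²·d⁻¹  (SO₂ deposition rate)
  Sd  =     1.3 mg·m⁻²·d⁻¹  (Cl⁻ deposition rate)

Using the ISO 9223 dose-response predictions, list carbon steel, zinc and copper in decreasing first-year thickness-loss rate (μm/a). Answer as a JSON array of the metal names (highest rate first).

carbon steel: T>10 °C ⇒ hinge -0.054·(25.9−10) = -0.8586
  SO₂ term: 1.77·15.7^0.52·exp(0.02·91-0.8586) = 19.38
  Sd branch = 0.102·Sd^0.62·e^(0.033·RH+0.04·T) = 6.813 μm/a
  sum: 19.38 + 6.813 → r_corr = 26.19 μm/a
zinc: temperature factor f = -0.071·(15.9) = -1.1289
  SO₂ term: 0.0129·15.7^0.44·exp(0.046·91-1.1289) = 0.9214
  Cl⁻ term: 0.0175·1.3^0.57·exp(0.008·91+0.085·25.9) = 0.3804
  r_corr = 0.9214 + 0.3804 = 1.302 μm/a
copper: temperature factor f = -0.080·(15.9) = -1.2720
  SO₂ term: 0.0053·15.7^0.26·exp(0.059·91-1.2720) = 0.6524
  Cl⁻ term: 0.01025·1.3^0.27·exp(0.036·91+0.049·25.9) = 1.036
  r_corr = 0.6524 + 1.036 = 1.688 μm/a
Ordering by μm/a: carbon steel (26.2) > copper (1.69) > zinc (1.3)

["carbon steel", "copper", "zinc"]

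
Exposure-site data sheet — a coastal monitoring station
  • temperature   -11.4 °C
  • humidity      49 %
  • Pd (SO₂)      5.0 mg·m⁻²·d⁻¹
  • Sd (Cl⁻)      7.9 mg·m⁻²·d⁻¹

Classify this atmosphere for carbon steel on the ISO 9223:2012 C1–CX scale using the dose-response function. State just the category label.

C2

carbon steel: temperature factor f = +0.150·(-21.4) = -3.2100
  SO₂ term: 1.77·5.0^0.52·exp(0.02·49-3.2100) = 0.4395
  Sd branch = 0.102·Sd^0.62·e^(0.033·RH+0.04·T) = 1.173 μm/a
  sum: 0.4395 + 1.173 → r_corr = 1.613 μm/a
Category bounds: 1.3…25 μm/a bracket r_corr ⇒ C2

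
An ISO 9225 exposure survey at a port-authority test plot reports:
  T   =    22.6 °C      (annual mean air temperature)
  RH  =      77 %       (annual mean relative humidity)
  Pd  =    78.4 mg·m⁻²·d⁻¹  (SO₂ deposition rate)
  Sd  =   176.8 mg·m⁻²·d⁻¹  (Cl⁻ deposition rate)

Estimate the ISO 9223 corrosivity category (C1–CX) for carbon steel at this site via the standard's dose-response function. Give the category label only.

carbon steel: f(T) = -0.054·(T−10) [T>10 °C] = -0.6804
  sulphur-dioxide contribution → 40.4 μm/a
  chloride contribution → 79.1 μm/a
  total first-year rate 119.5 μm/a
ISO 9223 Table 2 (carbon steel): 80 < 119 ≤ 200 μm/a ⇒ C5

C5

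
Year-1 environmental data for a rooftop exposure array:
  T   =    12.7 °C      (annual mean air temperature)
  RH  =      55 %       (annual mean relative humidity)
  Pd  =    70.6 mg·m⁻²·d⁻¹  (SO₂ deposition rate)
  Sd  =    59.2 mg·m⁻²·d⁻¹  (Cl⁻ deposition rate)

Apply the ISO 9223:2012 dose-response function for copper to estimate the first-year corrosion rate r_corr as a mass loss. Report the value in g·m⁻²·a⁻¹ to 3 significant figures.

copper: T>10 °C ⇒ hinge -0.080·(12.7−10) = -0.2160
  Pd branch = 0.0053·Pd^0.26·e^(0.059·RH+f) = 0.3315 μm/a
  Cl⁻ term: 0.01025·59.2^0.27·exp(0.036·55+0.049·12.7) = 0.4163
  sum: 0.3315 + 0.4163 → r_corr = 0.7478 μm/a
Convert to mass loss: 0.7478 μm/a × 8.96 g/cm³ = 6.7 g·m⁻²·a⁻¹

r_corr = 6.70 g·m⁻²·a⁻¹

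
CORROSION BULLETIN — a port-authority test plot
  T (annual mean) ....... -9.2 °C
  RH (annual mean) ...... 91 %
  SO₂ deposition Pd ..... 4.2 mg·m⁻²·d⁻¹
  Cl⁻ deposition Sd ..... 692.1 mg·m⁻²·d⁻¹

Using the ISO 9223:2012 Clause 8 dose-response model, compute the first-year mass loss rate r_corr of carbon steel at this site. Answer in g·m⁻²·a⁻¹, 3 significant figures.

r_corr = 654 g·m⁻²·a⁻¹

carbon steel: f(T) = +0.150·(T−10) [T≤10 °C] = -2.8800
  sulphur-dioxide contribution → 1.293 μm/a
  chloride contribution → 82.01 μm/a
  total first-year rate 83.3 μm/a
Convert to mass loss: 83.3 μm/a × 7.85 g/cm³ = 653.9 g·m⁻²·a⁻¹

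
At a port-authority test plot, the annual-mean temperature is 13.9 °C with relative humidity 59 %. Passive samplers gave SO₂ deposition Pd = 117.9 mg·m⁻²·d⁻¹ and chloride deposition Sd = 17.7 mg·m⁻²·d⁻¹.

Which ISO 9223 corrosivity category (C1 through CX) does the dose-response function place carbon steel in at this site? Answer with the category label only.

carbon steel: f(T) = -0.054·(T−10) [T>10 °C] = -0.2106
  sulphur-dioxide contribution → 55.74 μm/a
  chloride contribution → 7.403 μm/a
  ⇒ r_corr(carbon steel) = 63.14 μm/a
Category bounds: 50…80 μm/a bracket r_corr ⇒ C4

C4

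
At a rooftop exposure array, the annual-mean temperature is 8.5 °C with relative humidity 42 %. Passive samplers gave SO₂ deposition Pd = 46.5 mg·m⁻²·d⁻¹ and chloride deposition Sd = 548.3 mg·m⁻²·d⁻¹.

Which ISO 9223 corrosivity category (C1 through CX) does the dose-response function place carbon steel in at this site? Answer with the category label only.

C4

carbon steel: temperature factor f = +0.150·(-1.5) = -0.2250
  Pd branch = 1.77·Pd^0.52·e^(0.02·RH+f) = 24.11 μm/a
  Cl⁻ term: 0.102·548.3^0.62·exp(0.033·42+0.04·8.5) = 28.6
  r_corr = 24.11 + 28.6 = 52.71 μm/a
ISO 9223 Table 2 (carbon steel): 50 < 52.7 ≤ 80 μm/a ⇒ C4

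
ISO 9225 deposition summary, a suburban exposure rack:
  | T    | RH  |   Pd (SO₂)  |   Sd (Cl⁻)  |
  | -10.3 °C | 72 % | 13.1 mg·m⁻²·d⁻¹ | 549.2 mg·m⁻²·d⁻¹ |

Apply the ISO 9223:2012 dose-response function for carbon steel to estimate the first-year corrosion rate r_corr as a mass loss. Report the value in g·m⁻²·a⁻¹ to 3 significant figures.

r_corr = 296 g·m⁻²·a⁻¹

carbon steel: T≤10 °C ⇒ hinge +0.150·(-10.3−10) = -3.0450
  SO₂ term: 1.77·13.1^0.52·exp(0.02·72-3.0450) = 1.355
  Sd branch = 0.102·Sd^0.62·e^(0.033·RH+0.04·T) = 36.32 μm/a
  sum: 1.355 + 36.32 → r_corr = 37.68 μm/a
Convert to mass loss: 37.68 μm/a × 7.85 g/cm³ = 295.8 g·m⁻²·a⁻¹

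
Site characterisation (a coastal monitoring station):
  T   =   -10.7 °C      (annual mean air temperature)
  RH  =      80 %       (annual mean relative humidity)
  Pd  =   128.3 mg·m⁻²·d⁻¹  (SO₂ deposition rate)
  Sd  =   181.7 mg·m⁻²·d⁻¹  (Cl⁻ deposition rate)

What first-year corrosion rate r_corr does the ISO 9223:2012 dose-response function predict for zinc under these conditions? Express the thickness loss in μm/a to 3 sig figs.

zinc: f(T) = +0.038·(T−10) [T≤10 °C] = -0.7866
  SO₂ term: 0.0129·128.3^0.44·exp(0.046·80-0.7866) = 1.972
  Sd branch = 0.0175·Sd^0.57·e^(0.008·RH+0.085·T) = 0.2593 μm/a
  r_corr = 1.972 + 0.2593 = 2.231 μm/a

r_corr = 2.23 μm/a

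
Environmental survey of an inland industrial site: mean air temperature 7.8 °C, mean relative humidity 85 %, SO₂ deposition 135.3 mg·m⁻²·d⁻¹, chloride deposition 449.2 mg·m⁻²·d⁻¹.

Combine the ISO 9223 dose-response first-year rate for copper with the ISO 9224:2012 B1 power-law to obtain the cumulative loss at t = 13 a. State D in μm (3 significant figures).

D(13) = 21.2 μm

copper: temperature factor f = +0.126·(-2.2) = -0.2772
  sulphur-dioxide contribution → 2.168 μm/a
  chloride contribution → 1.667 μm/a
  ⇒ r_corr(copper) = 3.834 μm/a
Power-law: D(13) = r_corr · 13^0.667
  D(13) = 3.834 × 13^0.667 = 3.834 × 5.534 = 21.22 μm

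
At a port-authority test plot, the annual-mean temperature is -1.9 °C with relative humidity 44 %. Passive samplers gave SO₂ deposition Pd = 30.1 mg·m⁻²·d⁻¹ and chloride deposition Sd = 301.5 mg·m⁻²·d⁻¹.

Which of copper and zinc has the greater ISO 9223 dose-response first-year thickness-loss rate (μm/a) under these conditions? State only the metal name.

copper: temperature factor f = +0.126·(-11.9) = -1.4994
  Pd branch = 0.0053·Pd^0.26·e^(0.059·RH+f) = 0.03845 μm/a
  Cl⁻ term: 0.01025·301.5^0.27·exp(0.036·44+0.049·-1.9) = 0.2126
  r_corr = 0.03845 + 0.2126 = 0.2511 μm/a
zinc: temperature factor f = +0.038·(-11.9) = -0.4522
  SO₂ term: 0.0129·30.1^0.44·exp(0.046·44-0.4522) = 0.2778
  Sd branch = 0.0175·Sd^0.57·e^(0.008·RH+0.085·T) = 0.5482 μm/a
  sum: 0.2778 + 0.5482 → r_corr = 0.8261 μm/a
Ordering by μm/a: zinc (0.826) > copper (0.251)

zinc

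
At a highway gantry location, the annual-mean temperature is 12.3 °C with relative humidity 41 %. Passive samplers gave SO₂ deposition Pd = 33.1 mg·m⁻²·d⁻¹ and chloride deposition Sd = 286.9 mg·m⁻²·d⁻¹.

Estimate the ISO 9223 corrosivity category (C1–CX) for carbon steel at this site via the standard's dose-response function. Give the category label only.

C3

carbon steel: f(T) = -0.054·(T−10) [T>10 °C] = -0.1242
  sulphur-dioxide contribution → 21.9 μm/a
  chloride contribution → 21.56 μm/a
  ⇒ r_corr(carbon steel) = 43.46 μm/a
ISO 9223 Table 2 (carbon steel): 25 < 43.5 ≤ 50 μm/a ⇒ C3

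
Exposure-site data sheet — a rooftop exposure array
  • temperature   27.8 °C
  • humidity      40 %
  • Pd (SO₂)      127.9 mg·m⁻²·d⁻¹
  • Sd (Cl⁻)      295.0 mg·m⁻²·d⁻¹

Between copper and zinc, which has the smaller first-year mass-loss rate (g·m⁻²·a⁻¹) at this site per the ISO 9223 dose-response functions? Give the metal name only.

copper: f(T) = -0.080·(T−10) [T>10 °C] = -1.4240
  SO₂ term: 0.0053·127.9^0.26·exp(0.059·40-1.4240) = 0.0477
  Cl⁻ term: 0.01025·295.0^0.27·exp(0.036·40+0.049·27.8) = 0.7844
  sum: 0.0477 + 0.7844 → r_corr = 0.8321 μm/a
  mass loss = 0.8321 μm/a × 8.96 g/cm³ = 7.456 g·m⁻²·a⁻¹
zinc: f(T) = -0.071·(T−10) [T>10 °C] = -1.2638
  SO₂ term: 0.0129·127.9^0.44·exp(0.046·40-1.2638) = 0.194
  Sd branch = 0.0175·Sd^0.57·e^(0.008·RH+0.085·T) = 6.547 μm/a
  r_corr = 0.194 + 6.547 = 6.741 μm/a
  mass loss = 6.741 μm/a × 7.14 g/cm³ = 48.13 g·m⁻²·a⁻¹
Ordering by g·m⁻²·a⁻¹: zinc (48.1) > copper (7.46)

copper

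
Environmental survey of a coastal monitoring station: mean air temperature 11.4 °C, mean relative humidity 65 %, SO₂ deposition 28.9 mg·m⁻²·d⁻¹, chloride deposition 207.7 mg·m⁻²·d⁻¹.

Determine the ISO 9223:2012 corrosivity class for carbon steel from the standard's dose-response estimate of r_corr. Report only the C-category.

C4

carbon steel: T>10 °C ⇒ hinge -0.054·(11.4−10) = -0.0756
  SO₂ term: 1.77·28.9^0.52·exp(0.02·65-0.0756) = 34.63
  Cl⁻ term: 0.102·207.7^0.62·exp(0.033·65+0.04·11.4) = 37.58
  sum: 34.63 + 37.58 → r_corr = 72.21 μm/a
72.2 μm/a falls in (50, 80] for carbon steel → category C4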